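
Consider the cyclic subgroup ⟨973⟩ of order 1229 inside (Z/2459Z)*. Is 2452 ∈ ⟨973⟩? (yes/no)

2452 ∈ ⟨973⟩ iff 2452^1229 ≡ 1 (mod 2459), since |⟨973⟩| = 1229.
2452^1229 mod 2459 = 1.
Since 1 = 1, 2452 lies in the subgroup.

yes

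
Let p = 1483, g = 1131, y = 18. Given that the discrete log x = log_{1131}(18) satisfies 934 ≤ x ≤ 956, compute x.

947

Compute 1131^934 mod 1483 = 1210, then multiply by 1131 repeatedly:
  1131^934=1210  1131^935=1184  1131^936=1438  1131^937=1010  1131^938=400
  1131^939=85  1131^940=1223  1131^941=1057  1131^942=169  1131^943=1315
  1131^944=1299  1131^945=999  1131^946=1306  1131^947=18
Found 18 at exponent 947.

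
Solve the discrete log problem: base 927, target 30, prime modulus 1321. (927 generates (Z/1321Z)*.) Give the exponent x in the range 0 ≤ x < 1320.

144

Baby-step giant-step with m = ceil(sqrt(1320)) = 37.
Baby table (927^j mod 1321 for j=0..36):
  0:1  1:927  2:679  3:637  4:12  5:556  6:222  7:1039
  8:144  9:67  10:22  11:579  12:407  13:804  14:264  15:343
  16:921  17:401  18:526  19:153  20:484  21:849  22:1028  23:515
  24:524  25:941  26:447  27:896  28:1004  29:724  30:80  31:184
  32:159  33:762  34:960  35:887  36:587
Giant step factor: 927^(-37) ≡ 513 (mod 1321).
Scan 30·513^i mod 1321 for i = 0, 1, …:
  i=0: 30   i=1: 859   i=2: 774   i=3: 762
Match at i=3, j=33: x = 3·37 + 33 = 144.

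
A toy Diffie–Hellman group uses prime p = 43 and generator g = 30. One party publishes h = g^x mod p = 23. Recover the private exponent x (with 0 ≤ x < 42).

32

Baby-step giant-step with m = ceil(sqrt(42)) = 7.
Baby table (30^j mod 43 for j=0..6):
  0:1  1:30  2:40  3:39  4:9  5:12  6:16
Giant step factor: 30^(-7) ≡ 37 (mod 43).
Scan 23·37^i mod 43 for i = 0, 1, …:
  i=0: 23   i=1: 34   i=2: 11   i=3: 20
  i=4: 9
Match at i=4, j=4: x = 4·7 + 4 = 32.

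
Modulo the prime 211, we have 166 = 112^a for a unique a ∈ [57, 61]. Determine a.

Compute 112^57 mod 211 = 146, then multiply by 112 repeatedly:
  112^57=146  112^58=105  112^59=155  112^60=58  112^61=166
Found 166 at exponent 61.

61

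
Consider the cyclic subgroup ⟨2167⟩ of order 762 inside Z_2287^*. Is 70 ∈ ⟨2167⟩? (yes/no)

no

70 ∈ ⟨2167⟩ iff 70^762 ≡ 1 (mod 2287), since |⟨2167⟩| = 762.
70^762 mod 2287 = 1482.
Since 1482 ≠ 1, 70 does not lie in the subgroup.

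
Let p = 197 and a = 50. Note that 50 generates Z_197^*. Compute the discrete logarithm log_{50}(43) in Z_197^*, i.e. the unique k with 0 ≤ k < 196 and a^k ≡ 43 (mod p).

Baby-step giant-step with m = ceil(sqrt(196)) = 14.
Baby table (50^j mod 197 for j=0..13):
  0:1  1:50  2:136  3:102  4:175  5:82  6:160  7:120
  8:90  9:166  10:26  11:118  12:187  13:91
Giant step factor: 50^(-14) ≡ 83 (mod 197).
Scan 43·83^i mod 197 for i = 0, 1, …:
  i=0: 43   i=1: 23   i=2: 136
Match at i=2, j=2: k = 2·14 + 2 = 30.

30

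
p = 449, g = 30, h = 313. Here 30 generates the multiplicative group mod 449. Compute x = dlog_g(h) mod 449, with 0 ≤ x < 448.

171

Baby-step giant-step with m = ceil(sqrt(448)) = 22.
Baby table (30^j mod 449 for j=0..21):
  0:1  1:30  2:2  3:60  4:4  5:120  6:8  7:240
  8:16  9:31  10:32  11:62  12:64  13:124  14:128  15:248
  16:256  17:47  18:63  19:94  20:126  21:188
Giant step factor: 30^(-22) ≡ 98 (mod 449).
Scan 313·98^i mod 449 for i = 0, 1, …:
  i=0: 313   i=1: 142   i=2: 446   i=3: 155
  i=4: 373   i=5: 185   i=6: 170   i=7: 47
Match at i=7, j=17: x = 7·22 + 17 = 171.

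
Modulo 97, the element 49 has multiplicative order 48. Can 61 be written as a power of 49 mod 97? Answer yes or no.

61 ∈ ⟨49⟩ iff 61^48 ≡ 1 (mod 97), since |⟨49⟩| = 48.
61^48 mod 97 = 1.
Since 1 = 1, 61 lies in the subgroup.

yes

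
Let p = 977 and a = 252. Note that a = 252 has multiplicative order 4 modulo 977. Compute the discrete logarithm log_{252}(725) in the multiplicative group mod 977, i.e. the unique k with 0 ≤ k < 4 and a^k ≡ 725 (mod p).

3

Successive powers of 252 modulo 977:
  252^0=1  252^1=252  252^2=976  252^3=725
So 252^3 ≡ 725 (mod 977), giving k = 3.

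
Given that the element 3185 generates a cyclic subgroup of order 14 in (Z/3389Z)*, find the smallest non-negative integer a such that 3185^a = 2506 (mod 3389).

Successive powers of 3185 modulo 3389:
  3185^0=1  3185^1=3185  3185^2=948  3185^3=3170  3185^4=619  3185^5=2506
So 3185^5 ≡ 2506 (mod 3389), giving a = 5.

5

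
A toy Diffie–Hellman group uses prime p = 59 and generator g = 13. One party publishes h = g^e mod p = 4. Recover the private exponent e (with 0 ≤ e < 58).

Baby-step giant-step with m = ceil(sqrt(58)) = 8.
Baby table (13^j mod 59 for j=0..7):
  0:1  1:13  2:51  3:14  4:5  5:6  6:19  7:11
Giant step factor: 13^(-8) ≡ 26 (mod 59).
Scan 4·26^i mod 59 for i = 0, 1, …:
  i=0: 4   i=1: 45   i=2: 49   i=3: 35
  i=4: 25   i=5: 1
Match at i=5, j=0: e = 5·8 + 0 = 40.

40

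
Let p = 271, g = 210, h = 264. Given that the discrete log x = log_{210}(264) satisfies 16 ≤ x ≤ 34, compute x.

19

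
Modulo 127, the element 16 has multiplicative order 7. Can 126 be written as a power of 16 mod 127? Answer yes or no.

no

⟨16⟩ has order 7; its elements mod 127 are {1, 2, 4, 8, 16, 32, 64}.
126 is not in this set.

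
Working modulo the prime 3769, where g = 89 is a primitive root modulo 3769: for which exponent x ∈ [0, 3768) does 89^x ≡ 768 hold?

1908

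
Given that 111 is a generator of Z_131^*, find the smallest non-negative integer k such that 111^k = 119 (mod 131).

Baby-step giant-step with m = ceil(sqrt(130)) = 12.
Baby table (111^j mod 131 for j=0..11):
  0:1  1:111  2:7  3:122  4:49  5:68  6:81  7:83
  8:43  9:57  10:39  11:6
Giant step factor: 111^(-12) ≡ 12 (mod 131).
Scan 119·12^i mod 131 for i = 0, 1, …:
  i=0: 119   i=1: 118   i=2: 106   i=3: 93
  i=4: 68
Match at i=4, j=5: k = 4·12 + 5 = 53.

53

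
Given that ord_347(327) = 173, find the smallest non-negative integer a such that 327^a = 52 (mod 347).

172

Baby-step giant-step with m = ceil(sqrt(173)) = 14.
Baby table (327^j mod 347 for j=0..13):
  0:1  1:327  2:53  3:328  4:33  5:34  6:14  7:67
  8:48  9:81  10:115  11:129  12:196  13:244
Giant step factor: 327^(-14) ≡ 205 (mod 347).
Scan 52·205^i mod 347 for i = 0, 1, …:
  i=0: 52   i=1: 250   i=2: 241   i=3: 131
  i=4: 136   i=5: 120   i=6: 310   i=7: 49
  i=8: 329   i=9: 127   i=10: 10   i=11: 315
  i=12: 33
Match at i=12, j=4: a = 12·14 + 4 = 172.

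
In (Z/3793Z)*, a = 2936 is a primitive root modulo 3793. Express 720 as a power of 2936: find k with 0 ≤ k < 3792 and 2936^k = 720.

451

Baby-step giant-step with m = ceil(sqrt(3792)) = 62.
Baby table (2936^j mod 3793 for j=0..61):
  0:1  1:2936  2:2400  3:2799  4:2226  5:197  6:1856  7:2468
  8:1418  9:2327  10:879  11:1504  12:692  13:2457  14:3259  15:2478
  16:434  17:3569  18:2318  19:1006  20:2662  21:2052  22:1388  23:1486
  24:946  25:980  26:2186  27:340  28:681  29:505  30:3410  31:2033
  32:2499  33:1402  34:867  35:409  36:2236  37:3006  38:3098  39:114
  40:920  41:504  42:474  43:3426  44:3493  45:2969  46:670  47:2346
  48:3561  49:1588  50:771  51:3028  52:3209  53:3605  54:1810  55:167
  56:1015  57:2535  58:894  59:28  60:2555  61:2719
Giant step factor: 2936^(-62) ≡ 1593 (mod 3793).
Scan 720·1593^i mod 3793 for i = 0, 1, …:
  i=0: 720   i=1: 1474   i=2: 215   i=3: 1125
  i=4: 1829   i=5: 573   i=6: 2469   i=7: 3569
Match at i=7, j=17: k = 7·62 + 17 = 451.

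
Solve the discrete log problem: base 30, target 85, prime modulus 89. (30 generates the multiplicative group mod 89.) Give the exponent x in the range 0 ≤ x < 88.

Baby-step giant-step with m = ceil(sqrt(88)) = 10.
Baby table (30^j mod 89 for j=0..9):
  0:1  1:30  2:10  3:33  4:11  5:63  6:21  7:7
  8:32  9:70
Giant step factor: 30^(-10) ≡ 42 (mod 89).
Scan 85·42^i mod 89 for i = 0, 1, …:
  i=0: 85   i=1: 10
Match at i=1, j=2: x = 1·10 + 2 = 12.

12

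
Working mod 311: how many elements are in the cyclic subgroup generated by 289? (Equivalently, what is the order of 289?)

The order of 289 must divide p − 1 = 310 = 2 · 5 · 31.
Divisors: 1, 2, 5, 10, 31, 62, 155, 310.
Check each in increasing order: 289^1 ≡ 289;  289^2 ≡ 173;  289^5 ≡ 260;  289^10 ≡ 113;  289^31 ≡ 36;  289^62 ≡ 52;  289^155 ≡ 1.
Smallest exponent giving 1 is 155.

155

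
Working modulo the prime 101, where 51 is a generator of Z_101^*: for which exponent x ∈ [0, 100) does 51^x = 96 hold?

Successive powers of 51 modulo 101:
  51^0=1  51^1=51  51^2=76  51^3=38  51^4=19  51^5=60
  51^6=30  51^7=15  51^8=58  51^9=29  51^10=65  51^11=83
  51^12=92  51^13=46  51^14=23  51^15=62  51^16=31  51^17=66
  51^18=33  51^19=67  51^20=84  51^21=42  51^22=21  51^23=61
  51^24=81  51^25=91  51^26=96
So 51^26 ≡ 96 (mod 101), giving x = 26.

26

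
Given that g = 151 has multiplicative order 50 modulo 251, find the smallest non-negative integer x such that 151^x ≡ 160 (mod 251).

Baby-step giant-step with m = ceil(sqrt(50)) = 8.
Baby table (151^j mod 251 for j=0..7):
  0:1  1:151  2:211  3:235  4:94  5:138  6:5  7:2
Giant step factor: 151^(-8) ≡ 64 (mod 251).
Scan 160·64^i mod 251 for i = 0, 1, …:
  i=0: 160   i=1: 200   i=2: 250   i=3: 187
  i=4: 171   i=5: 151
Match at i=5, j=1: x = 5·8 + 1 = 41.

41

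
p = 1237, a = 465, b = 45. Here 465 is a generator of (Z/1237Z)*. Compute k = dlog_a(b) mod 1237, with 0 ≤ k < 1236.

521

Baby-step giant-step with m = ceil(sqrt(1236)) = 36.
Baby table (465^j mod 1237 for j=0..35):
  0:1  1:465  2:987  3:28  4:650  5:422  6:784  7:882
  8:683  9:923  10:1193  11:569  12:1104  13:5  14:1088  15:1224
  16:140  17:776  18:873  19:209  20:699  21:941  22:904  23:1017
  24:371  25:572  26:25  27:492  28:1172  29:700  30:169  31:654
  32:1045  33:1021  34:994  35:809
Giant step factor: 465^(-36) ≡ 307 (mod 1237).
Scan 45·307^i mod 1237 for i = 0, 1, …:
  i=0: 45   i=1: 208   i=2: 769   i=3: 1053
  i=4: 414   i=5: 924   i=6: 395   i=7: 39
  i=8: 840   i=9: 584     …   i=13: 1167
  i=14: 776
Match at i=14, j=17: k = 14·36 + 17 = 521.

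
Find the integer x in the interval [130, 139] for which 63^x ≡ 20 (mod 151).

138

Compute 63^130 mod 151 = 2, then multiply by 63 repeatedly:
  63^130=2  63^131=126  63^132=86  63^133=133  63^134=74
  63^135=132  63^136=11  63^137=89  63^138=20
Found 20 at exponent 138.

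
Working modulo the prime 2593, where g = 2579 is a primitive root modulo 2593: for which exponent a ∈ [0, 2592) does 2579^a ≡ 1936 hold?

2506

Baby-step giant-step with m = ceil(sqrt(2592)) = 51.
Baby table (2579^j mod 2593 for j=0..50):
  0:1  1:2579  2:196  3:2442  4:2114  5:1520  6:2057  7:2318
  8:1257  9:553  10:37  11:2075  12:2066  13:2192  14:428  15:1787
  16:912  17:197  18:2428  19:2310  20:1369  21:1578  22:1245  23:721
  24:278  25:1294  26:35  27:2103  28:1674  29:2494  30:1386  31:1340
  32:1984  33:747  34:2507  35:1204  36:1295  37:21  38:2299  39:1523
  40:2015  41:313  42:804  43:1709  44:2004  45:467  46:1241  47:777
  48:2087  49:1898  50:1951
Giant step factor: 2579^(-51) ≡ 2430 (mod 2593).
Scan 1936·2430^i mod 2593 for i = 0, 1, …:
  i=0: 1936   i=1: 778   i=2: 243   i=3: 1879
  i=4: 2290   i=5: 122   i=6: 858   i=7: 168
  i=8: 1139   i=9: 1039     …   i=48: 2022
  i=49: 2318
Match at i=49, j=7: a = 49·51 + 7 = 2506.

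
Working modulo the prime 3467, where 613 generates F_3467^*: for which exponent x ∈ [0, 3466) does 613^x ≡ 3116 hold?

Baby-step giant-step with m = ceil(sqrt(3466)) = 59.
Baby table (613^j mod 3467 for j=0..58):
  0:1  1:613  2:1333  3:2384  4:1785  5:2100  6:1043  7:1431
  8:52  9:673  10:3443  11:2623  12:2678  13:1723  14:2231  15:1605
  16:2704  17:326  18:2219  19:1183  20:576  21:2921  22:1601  23:252
  24:1928  25:3084  26:977  27:2577  28:2216  29:2811  30:44  31:2703
  32:3180  33:886  34:2266  35:2258  36:821  37:558  38:2288  39:1876
  40:2411  41:1001  42:3421  43:3005  44:1088  45:1280  46:1098  47:476
  48:560  49:47  50:1075  51:245  52:1104  53:687  54:1624  55:483
  56:1384  57:2444  58:428
Giant step factor: 613^(-59) ≡ 919 (mod 3467).
Scan 3116·919^i mod 3467 for i = 0, 1, …:
  i=0: 3116   i=1: 3329   i=2: 1457   i=3: 721
  i=4: 402   i=5: 1936   i=6: 613
Match at i=6, j=1: x = 6·59 + 1 = 355.

355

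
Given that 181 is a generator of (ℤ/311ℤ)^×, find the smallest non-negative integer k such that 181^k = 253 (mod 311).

146

Baby-step giant-step with m = ceil(sqrt(310)) = 18.
Baby table (181^j mod 311 for j=0..17):
  0:1  1:181  2:106  3:215  4:40  5:87  6:197  7:203
  8:45  9:59  10:105  11:34  12:245  13:183  14:157  15:116
  16:159  17:167
Giant step factor: 181^(-18) ≡ 254 (mod 311).
Scan 253·254^i mod 311 for i = 0, 1, …:
  i=0: 253   i=1: 196   i=2: 24   i=3: 187
  i=4: 226   i=5: 180   i=6: 3   i=7: 140
  i=8: 106
Match at i=8, j=2: k = 8·18 + 2 = 146.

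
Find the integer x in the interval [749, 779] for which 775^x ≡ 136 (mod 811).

Compute 775^749 mod 811 = 589, then multiply by 775 repeatedly:
  775^749=589  775^750=693  775^751=193  775^752=351  775^753=340
  775^754=736  775^755=267  775^756=120  775^757=546  775^758=619
  775^759=424  775^760=145  775^761=457  775^762=579  775^763=242
  775^764=209  775^765=586  775^766=801  775^767=360  775^768=16
  775^769=235  775^770=461  775^771=435  775^772=560  775^773=115
  775^774=726  775^775=627  775^776=136
Found 136 at exponent 776.

776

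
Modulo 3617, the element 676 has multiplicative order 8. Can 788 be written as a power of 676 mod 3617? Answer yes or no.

788 ∈ ⟨676⟩ iff 788^8 ≡ 1 (mod 3617), since |⟨676⟩| = 8.
788^8 mod 3617 = 2940.
Since 2940 ≠ 1, 788 does not lie in the subgroup.

no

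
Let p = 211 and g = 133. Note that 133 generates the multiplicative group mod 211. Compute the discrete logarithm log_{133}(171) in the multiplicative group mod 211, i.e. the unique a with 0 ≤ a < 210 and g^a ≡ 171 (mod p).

Baby-step giant-step with m = ceil(sqrt(210)) = 15.
Baby table (133^j mod 211 for j=0..14):
  0:1  1:133  2:176  3:198  4:170  5:33  6:169  7:111
  8:204  9:124  10:34  11:91  12:76  13:191  14:83
Giant step factor: 133^(-15) ≡ 63 (mod 211).
Scan 171·63^i mod 211 for i = 0, 1, …:
  i=0: 171   i=1: 12   i=2: 123   i=3: 153
  i=4: 144   i=5: 210   i=6: 148   i=7: 40
  i=8: 199   i=9: 88   i=10: 58   i=11: 67
  i=12: 1
Match at i=12, j=0: a = 12·15 + 0 = 180.

180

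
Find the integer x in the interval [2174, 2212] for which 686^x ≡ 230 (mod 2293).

Compute 686^2174 mod 2293 = 1859, then multiply by 686 repeatedly:
  686^2174=1859  686^2175=366  686^2176=1139  686^2177=1734  686^2178=1750
  686^2179=1261  686^2180=585  686^2181=35  686^2182=1080  686^2183=241
  686^2184=230
Found 230 at exponent 2184.

2184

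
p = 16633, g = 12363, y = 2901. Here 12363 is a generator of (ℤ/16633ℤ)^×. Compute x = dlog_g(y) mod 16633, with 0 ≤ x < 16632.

3940

Baby-step giant-step with m = ceil(sqrt(16632)) = 129.
Baby table (12363^j mod 16633 for j=0..128):
  0:1  1:12363  2:3132  3:15925  4:12587  5:11366  6:2274  7:3692
  8:3244  9:3409  10:14078  11:15235  12:14846  13:12576  14:8437  15:1088
  16:11480  17:14484  18:11447  19:5697  20:7889  21:12428  22:8343  23:3276
  24:16466  25:14504  26:9212  27:1805  28:10362  29:14673  30:2801  31:15490
  32:7141  33:12852  34:10860  35:604  36:15668  37:12199  38:4826  39:1267
  40:12268  41:9590  42:1146  43:13315  44:13177  45:3649  46:3891  47:1797
  48:11256  49:6250  50:8465  51:14592  52:16011  53:11293  54:14590  55:7918
  56:5029  57:16006  58:16010  59:15563  60:11458  61:8626  62:9075  63:4640
  64:13736  65:11871  66:8214  67:5217  68:11630  69:6038  70:15523  71:15928
  72:16410  73:4129  74:150  75:8187  76:4076  77:10231  78:8521  79:8334
  80:8440  81:4911  82:4243  83:12360  84:15942  85:6529  86:14711  87:6871
  88:1442  89:13503  90:8801  91:10310  92:3851  93:6267  94:2407  95:1304
  96:3975  97:9043  98:8216  99:13310  100:1261  101:4622  102:7431  103:5394
  104:4325  105:11513  106:6638  107:15005  108:15599  109:7435  110:4947  111:220
  112:8681  113:7087  114:10570  115:8062  116:5570  117:1290  118:13856  119:15094
  120:1495  121:3422  122:8467  123:6052  124:5642  125:9877  126:6498  127:14017
  128:9577
Giant step factor: 12363^(-129) ≡ 13300 (mod 16633).
Scan 2901·13300^i mod 16633 for i = 0, 1, …:
  i=0: 2901   i=1: 11373   i=2: 398   i=3: 4106
  i=4: 3661   i=5: 6509   i=6: 11568   i=7: 15783
  i=8: 5440   i=9: 15083     …   i=29: 1213
  i=30: 15523
Match at i=30, j=70: x = 30·129 + 70 = 3940.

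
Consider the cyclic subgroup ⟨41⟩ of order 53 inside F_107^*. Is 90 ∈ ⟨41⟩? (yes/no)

yes

90 ∈ ⟨41⟩ iff 90^53 ≡ 1 (mod 107), since |⟨41⟩| = 53.
90^53 mod 107 = 1.
Since 1 = 1, 90 lies in the subgroup.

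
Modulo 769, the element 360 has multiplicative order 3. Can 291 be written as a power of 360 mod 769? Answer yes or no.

no

291 ∈ ⟨360⟩ iff 291^3 ≡ 1 (mod 769), since |⟨360⟩| = 3.
291^3 mod 769 = 335.
Since 335 ≠ 1, 291 does not lie in the subgroup.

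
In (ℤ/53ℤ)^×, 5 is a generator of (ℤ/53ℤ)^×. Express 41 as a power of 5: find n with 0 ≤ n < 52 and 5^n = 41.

Baby-step giant-step with m = ceil(sqrt(52)) = 8.
Baby table (5^j mod 53 for j=0..7):
  0:1  1:5  2:25  3:19  4:42  5:51  6:43  7:3
Giant step factor: 5^(-8) ≡ 46 (mod 53).
Scan 41·46^i mod 53 for i = 0, 1, …:
  i=0: 41   i=1: 31   i=2: 48   i=3: 35
  i=4: 20   i=5: 19
Match at i=5, j=3: n = 5·8 + 3 = 43.

43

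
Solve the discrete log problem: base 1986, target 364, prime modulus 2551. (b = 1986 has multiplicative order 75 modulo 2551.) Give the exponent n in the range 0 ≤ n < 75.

31

Baby-step giant-step with m = ceil(sqrt(75)) = 9.
Baby table (1986^j mod 2551 for j=0..8):
  0:1  1:1986  2:350  3:1228  4:52  5:1232  6:343  7:81
  8:153
Giant step factor: 1986^(-9) ≡ 2092 (mod 2551).
Scan 364·2092^i mod 2551 for i = 0, 1, …:
  i=0: 364   i=1: 1290   i=2: 2273   i=3: 52
Match at i=3, j=4: n = 3·9 + 4 = 31.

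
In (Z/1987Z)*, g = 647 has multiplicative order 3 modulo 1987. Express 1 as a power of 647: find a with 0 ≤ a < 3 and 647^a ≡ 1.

0

Successive powers of 647 modulo 1987:
  647^0=1
So 647^0 ≡ 1 (mod 1987), giving a = 0.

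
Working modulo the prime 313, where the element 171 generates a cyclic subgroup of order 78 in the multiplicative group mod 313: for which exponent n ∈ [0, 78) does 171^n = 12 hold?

7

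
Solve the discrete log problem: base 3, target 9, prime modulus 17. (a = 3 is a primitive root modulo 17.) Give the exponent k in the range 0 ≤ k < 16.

2

Successive powers of 3 modulo 17:
  3^0=1  3^1=3  3^2=9
So 3^2 ≡ 9 (mod 17), giving k = 2.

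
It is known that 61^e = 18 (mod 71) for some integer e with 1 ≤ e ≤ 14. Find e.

12

Compute 61^1 mod 71 = 61, then multiply by 61 repeatedly:
  61^1=61  61^2=29  61^3=65  61^4=60  61^5=39
  61^6=36  61^7=66  61^8=50  61^9=68  61^10=30
  61^11=55  61^12=18
Found 18 at exponent 12.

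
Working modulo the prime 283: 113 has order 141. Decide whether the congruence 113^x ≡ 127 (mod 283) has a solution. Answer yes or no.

yes

127 ∈ ⟨113⟩ iff 127^141 ≡ 1 (mod 283), since |⟨113⟩| = 141.
127^141 mod 283 = 1.
Since 1 = 1, 127 lies in the subgroup.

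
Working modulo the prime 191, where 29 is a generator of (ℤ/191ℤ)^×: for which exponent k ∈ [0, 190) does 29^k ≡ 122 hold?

45

Baby-step giant-step with m = ceil(sqrt(190)) = 14.
Baby table (29^j mod 191 for j=0..13):
  0:1  1:29  2:77  3:132  4:8  5:41  6:43  7:101
  8:64  9:137  10:153  11:44  12:130  13:141
Giant step factor: 29^(-14) ≡ 120 (mod 191).
Scan 122·120^i mod 191 for i = 0, 1, …:
  i=0: 122   i=1: 124   i=2: 173   i=3: 132
Match at i=3, j=3: k = 3·14 + 3 = 45.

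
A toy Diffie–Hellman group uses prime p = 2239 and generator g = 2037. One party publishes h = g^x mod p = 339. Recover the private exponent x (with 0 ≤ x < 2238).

Baby-step giant-step with m = ceil(sqrt(2238)) = 48.
Baby table (2037^j mod 2239 for j=0..47):
  0:1  1:2037  2:502  3:1590  4:1236  5:1096  6:269  7:1637
  8:698  9:61  10:1112  11:1515  12:713  13:1509  14:1925  15:736
  16:1341  17:37  18:1482  19:662  20:616  21:952  22:250  23:997
  24:116  25:1197  26:18  27:842  28:80  29:1752  30:2097  31:1816
  32:364  33:359  34:1369  35:1098  36:2104  37:402  38:1639  39:294
  40:1065  41:2053  42:1748  43:666  44:2047  45:721  46:2132  47:1463
Giant step factor: 2037^(-48) ≡ 916 (mod 2239).
Scan 339·916^i mod 2239 for i = 0, 1, …:
  i=0: 339   i=1: 1542   i=2: 1902   i=3: 290
  i=4: 1438   i=5: 676   i=6: 1252   i=7: 464
  i=8: 1853   i=9: 186     …   i=32: 1922
  i=33: 698
Match at i=33, j=8: x = 33·48 + 8 = 1592.

1592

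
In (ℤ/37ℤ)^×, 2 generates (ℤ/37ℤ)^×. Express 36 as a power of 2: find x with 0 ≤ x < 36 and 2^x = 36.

Successive powers of 2 modulo 37:
  2^0=1  2^1=2  2^2=4  2^3=8  2^4=16  2^5=32
  2^6=27  2^7=17  2^8=34  2^9=31  2^10=25  2^11=13
  2^12=26  2^13=15  2^14=30  2^15=23  2^16=9  2^17=18
  2^18=36
So 2^18 ≡ 36 (mod 37), giving x = 18.

18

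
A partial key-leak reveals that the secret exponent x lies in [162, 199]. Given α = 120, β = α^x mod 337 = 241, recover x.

182

Compute 120^162 mod 337 = 121, then multiply by 120 repeatedly:
  120^162=121  120^163=29  120^164=110  120^165=57  120^166=100
  120^167=205  120^168=336  120^169=217  120^170=91  120^171=136
  120^172=144  120^173=93  120^174=39  120^175=299  120^176=158
  120^177=88  120^178=113  120^179=80  120^180=164  120^181=134
  120^182=241
Found 241 at exponent 182.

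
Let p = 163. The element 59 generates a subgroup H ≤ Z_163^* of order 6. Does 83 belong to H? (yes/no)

no

⟨59⟩ has order 6; its elements mod 163 are {1, 58, 59, 104, 105, 162}.
83 is not in this set.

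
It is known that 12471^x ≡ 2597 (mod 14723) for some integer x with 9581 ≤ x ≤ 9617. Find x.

9590

Compute 12471^9581 mod 14723 = 3140, then multiply by 12471 repeatedly:
  12471^9581=3140  12471^9582=10483  12471^9583=7976  12471^9584=108  12471^9585=7075
  12471^9586=12109  12471^9587=12251  12471^9588=1650  12471^9589=9119  12471^9590=2597
Found 2597 at exponent 9590.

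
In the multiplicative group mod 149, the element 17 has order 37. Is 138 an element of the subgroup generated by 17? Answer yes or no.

no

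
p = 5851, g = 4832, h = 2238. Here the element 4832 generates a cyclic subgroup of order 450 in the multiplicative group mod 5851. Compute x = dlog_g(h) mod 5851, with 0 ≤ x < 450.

62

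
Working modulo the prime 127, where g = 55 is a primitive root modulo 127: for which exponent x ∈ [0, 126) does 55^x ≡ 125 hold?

Baby-step giant-step with m = ceil(sqrt(126)) = 12.
Baby table (55^j mod 127 for j=0..11):
  0:1  1:55  2:104  3:5  4:21  5:12  6:25  7:105
  8:60  9:125  10:17  11:46
Giant step factor: 55^(-12) ≡ 38 (mod 127).
Scan 125·38^i mod 127 for i = 0, 1, …:
  i=0: 125
Match at i=0, j=9: x = 0·12 + 9 = 9.

9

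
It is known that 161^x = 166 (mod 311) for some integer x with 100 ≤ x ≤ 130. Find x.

104

Compute 161^100 mod 311 = 7, then multiply by 161 repeatedly:
  161^100=7  161^101=194  161^102=134  161^103=115  161^104=166
Found 166 at exponent 104.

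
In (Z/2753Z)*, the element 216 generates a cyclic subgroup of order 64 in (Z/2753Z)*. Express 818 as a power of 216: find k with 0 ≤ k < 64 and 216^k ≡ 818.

Successive powers of 216 modulo 2753:
  216^0=1  216^1=216  216^2=2608  216^3=1716  216^4=1754  216^5=1703
  216^6=1699  216^7=835  216^8=1415  216^9=57  216^10=1300  216^11=2747
  216^12=1457  216^13=870  216^14=716  216^15=488  216^16=794  216^17=818
So 216^17 ≡ 818 (mod 2753), giving k = 17.

17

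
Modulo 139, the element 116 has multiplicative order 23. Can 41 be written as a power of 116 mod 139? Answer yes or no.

41 ∈ ⟨116⟩ iff 41^23 ≡ 1 (mod 139), since |⟨116⟩| = 23.
41^23 mod 139 = 96.
Since 96 ≠ 1, 41 does not lie in the subgroup.

no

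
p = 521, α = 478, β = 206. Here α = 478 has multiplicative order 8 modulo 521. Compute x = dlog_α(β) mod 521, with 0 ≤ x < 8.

Successive powers of 478 modulo 521:
  478^0=1  478^1=478  478^2=286  478^3=206
So 478^3 ≡ 206 (mod 521), giving x = 3.

3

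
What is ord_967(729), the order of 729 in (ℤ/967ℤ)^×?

The order of 729 must divide p − 1 = 966 = 2 · 3 · 7 · 23.
Divisors: 1, 2, 3, 6, 7, 14, 21, 23, 42, 46, 69, 138, 161, 322, 483, 966.
Check each in increasing order: 729^1 ≡ 729;  729^2 ≡ 558;  729^3 ≡ 642;  729^6 ≡ 222;  729^7 ≡ 349;  729^14 ≡ 926;  729^21 ≡ 196;  729^23 ≡ 97;  729^42 ≡ 703;  729^46 ≡ 706;  729^69 ≡ 792;  729^138 ≡ 648;  729^161 ≡ 1.
Smallest exponent giving 1 is 161.

161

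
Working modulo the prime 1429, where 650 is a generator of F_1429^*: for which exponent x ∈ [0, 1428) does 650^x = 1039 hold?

Baby-step giant-step with m = ceil(sqrt(1428)) = 38.
Baby table (650^j mod 1429 for j=0..37):
  0:1  1:650  2:945  3:1209  4:1329  5:734  6:1243  7:565
  8:1426  9:908  10:23  11:660  12:300  13:656  14:558  15:1163
  16:9  17:134  18:1360  19:878  20:529  21:890  22:1184  23:798
  24:1402  25:1027  26:207  27:224  28:1271  29:188  30:735  31:464
  32:81  33:1206  34:808  35:757  36:474  37:865
Giant step factor: 650^(-38) ≡ 790 (mod 1429).
Scan 1039·790^i mod 1429 for i = 0, 1, …:
  i=0: 1039   i=1: 564   i=2: 1141   i=3: 1120
  i=4: 249   i=5: 937   i=6: 8   i=7: 604
  i=8: 1303   i=9: 490     …   i=19: 1299
  i=20: 188
Match at i=20, j=29: x = 20·38 + 29 = 789.

789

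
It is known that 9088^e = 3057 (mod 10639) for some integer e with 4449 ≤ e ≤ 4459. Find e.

Compute 9088^4449 mod 10639 = 5753, then multiply by 9088 repeatedly:
  9088^4449=5753  9088^4450=3218  9088^4451=9212  9088^4452=365  9088^4453=8391
  9088^4454=7695  9088^4455=2013  9088^4456=5703  9088^4457=6295  9088^4458=3057
Found 3057 at exponent 4458.

4458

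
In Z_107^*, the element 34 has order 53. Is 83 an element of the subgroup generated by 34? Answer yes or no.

yes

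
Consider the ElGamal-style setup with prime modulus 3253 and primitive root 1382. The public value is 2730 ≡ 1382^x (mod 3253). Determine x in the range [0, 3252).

Baby-step giant-step with m = ceil(sqrt(3252)) = 58.
Baby table (1382^j mod 3253 for j=0..57):
  0:1  1:1382  2:413  3:1491  4:1413  5:966  6:1282  7:2092
  8:2480  9:1951  10:2798  11:2272  12:759  13:1472  14:1179  15:2878
  16:2230  17:1269  18:391  19:364  20:2086  21:694  22:2726  23:358
  24:300  25:1469  26:286  27:1639  28:1010  29:283  30:746  31:3024
  32:2316  33:3013  34:126  35:1723  36:3243  37:2445  38:2376  39:1355
  40:2135  41:99  42:192  43:1851  44:1224  45:8  46:1297  47:51
  48:2169  49:1545  50:1222  51:497  52:471  53:322  54:2596  55:2866
  56:1911  57:2819
Giant step factor: 1382^(-58) ≡ 1866 (mod 3253).
Scan 2730·1866^i mod 3253 for i = 0, 1, …:
  i=0: 2730   i=1: 3235   i=2: 2195   i=3: 343
  i=4: 2450   i=5: 1235   i=6: 1386   i=7: 141
  i=8: 2866
Match at i=8, j=55: x = 8·58 + 55 = 519.

519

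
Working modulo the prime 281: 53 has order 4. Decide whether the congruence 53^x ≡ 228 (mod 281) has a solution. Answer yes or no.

yes

⟨53⟩ has order 4; its elements mod 281 are {1, 53, 228, 280}.
228 is in this set.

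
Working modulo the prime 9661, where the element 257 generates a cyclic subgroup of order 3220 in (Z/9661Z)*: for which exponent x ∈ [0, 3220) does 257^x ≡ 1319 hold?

2295

Baby-step giant-step with m = ceil(sqrt(3220)) = 57.
Baby table (257^j mod 9661 for j=0..56):
  0:1  1:257  2:8083  3:216  4:7207  5:6948  6:8012  7:1291
  8:3313  9:1273  10:8348  11:694  12:4460  13:6222  14:4989  15:6921
  16:1073  17:5253  18:7142  19:9565  20:4311  21:6573  22:8247  23:3720
  24:9262  25:3728  26:1657  27:765  28:3385  29:455  30:1003  31:6585
  32:1670  33:4106  34:2193  35:3263  36:7745  37:299  38:9216  39:1567
  40:6618  41:490  42:337  43:9321  44:9230  45:5165  46:3848  47:3514
  48:4625  49:322  50:5466  51:3917  52:1925  53:2014  54:5565  55:377
  56:279
Giant step factor: 257^(-57) ≡ 6255 (mod 9661).
Scan 1319·6255^i mod 9661 for i = 0, 1, …:
  i=0: 1319   i=1: 9512   i=2: 5122   i=3: 2234
  i=4: 3864   i=5: 7159   i=6: 810   i=7: 4186
  i=8: 2120   i=9: 5708     …   i=39: 9537
  i=40: 6921
Match at i=40, j=15: x = 40·57 + 15 = 2295.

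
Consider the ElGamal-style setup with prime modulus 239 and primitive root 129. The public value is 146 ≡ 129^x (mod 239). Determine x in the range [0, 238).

Baby-step giant-step with m = ceil(sqrt(238)) = 16.
Baby table (129^j mod 239 for j=0..15):
  0:1  1:129  2:150  3:230  4:34  5:84  6:81  7:172
  8:200  9:227  10:125  11:112  12:108  13:70  14:187  15:223
Giant step factor: 129^(-16) ≡ 11 (mod 239).
Scan 146·11^i mod 239 for i = 0, 1, …:
  i=0: 146   i=1: 172
Match at i=1, j=7: x = 1·16 + 7 = 23.

23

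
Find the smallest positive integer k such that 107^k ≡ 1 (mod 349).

348

The order of 107 must divide p − 1 = 348 = 2^2 · 3 · 29.
Divisors: 1, 2, 3, 4, 6, 12, 29, 58, 87, 116, 174, 348.
Check each in increasing order: 107^1 ≡ 107;  107^2 ≡ 281;  107^3 ≡ 53;  107^4 ≡ 87;  107^6 ≡ 17;  107^12 ≡ 289;  107^29 ≡ 24;  107^58 ≡ 227;  107^87 ≡ 213;  107^116 ≡ 226;  107^174 ≡ 348;  107^348 ≡ 1.
Smallest exponent giving 1 is 348.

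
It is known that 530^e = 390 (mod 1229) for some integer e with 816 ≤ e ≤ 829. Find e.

Compute 530^816 mod 1229 = 474, then multiply by 530 repeatedly:
  530^816=474  530^817=504  530^818=427  530^819=174  530^820=45
  530^821=499  530^822=235  530^823=421  530^824=681  530^825=833
  530^826=279  530^827=390
Found 390 at exponent 827.

827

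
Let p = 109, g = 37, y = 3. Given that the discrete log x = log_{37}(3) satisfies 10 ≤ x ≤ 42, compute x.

32

Compute 37^10 mod 109 = 100, then multiply by 37 repeatedly:
  37^10=100  37^11=103  37^12=105  37^13=70  37^14=83
  37^15=19  37^16=49  37^17=69  37^18=46  37^19=67
  37^20=81  37^21=54  37^22=36  37^23=24  37^24=16
  37^25=47  37^26=104  37^27=33  37^28=22  37^29=51
  37^30=34  37^31=59  37^32=3
Found 3 at exponent 32.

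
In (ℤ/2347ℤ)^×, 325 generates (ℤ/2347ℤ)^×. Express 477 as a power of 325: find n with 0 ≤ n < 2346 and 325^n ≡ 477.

Baby-step giant-step with m = ceil(sqrt(2346)) = 49.
Baby table (325^j mod 2347 for j=0..48):
  0:1  1:325  2:10  3:903  4:100  5:1989  6:1000  7:1114
  8:612  9:1752  10:1426  11:1091  12:178  13:1522  14:1780  15:1138
  16:1371  17:1992  18:1975  19:1144  20:974  21:2052  22:352  23:1744
  24:1173  25:1011  26:2342  27:722  28:2297  29:179  30:1847  31:1790
  32:2041  33:1471  34:1634  35:628  36:2258  37:1586  38:1457  39:1778
  40:488  41:1351  42:186  43:1775  44:1860  45:1321  46:2171  47:1475
  48:587
Giant step factor: 325^(-49) ≡ 130 (mod 2347).
Scan 477·130^i mod 2347 for i = 0, 1, …:
  i=0: 477   i=1: 988   i=2: 1702   i=3: 642
  i=4: 1315   i=5: 1966   i=6: 2104   i=7: 1268
  i=8: 550   i=9: 1090   i=10: 880   i=11: 1744
Match at i=11, j=23: n = 11·49 + 23 = 562.

562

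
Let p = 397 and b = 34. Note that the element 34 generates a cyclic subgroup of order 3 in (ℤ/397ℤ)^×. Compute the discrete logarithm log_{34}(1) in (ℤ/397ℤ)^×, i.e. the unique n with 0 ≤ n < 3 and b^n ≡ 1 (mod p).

Successive powers of 34 modulo 397:
  34^0=1
So 34^0 ≡ 1 (mod 397), giving n = 0.

0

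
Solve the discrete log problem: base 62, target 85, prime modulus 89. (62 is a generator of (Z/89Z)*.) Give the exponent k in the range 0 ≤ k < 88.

Baby-step giant-step with m = ceil(sqrt(88)) = 10.
Baby table (62^j mod 89 for j=0..9):
  0:1  1:62  2:17  3:75  4:22  5:29  6:18  7:48
  8:39  9:15
Giant step factor: 62^(-10) ≡ 69 (mod 89).
Scan 85·69^i mod 89 for i = 0, 1, …:
  i=0: 85   i=1: 80   i=2: 2   i=3: 49
  i=4: 88   i=5: 20   i=6: 45   i=7: 79
  i=8: 22
Match at i=8, j=4: k = 8·10 + 4 = 84.

84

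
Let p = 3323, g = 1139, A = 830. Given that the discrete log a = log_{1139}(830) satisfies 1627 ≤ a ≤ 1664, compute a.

Compute 1139^1627 mod 3323 = 3158, then multiply by 1139 repeatedly:
  1139^1627=3158  1139^1628=1476  1139^1629=3049  1139^1630=276  1139^1631=2002
  1139^1632=700  1139^1633=3103  1139^1634=1968  1139^1635=1850  1139^1636=368
  1139^1637=454  1139^1638=2041  1139^1639=1922  1139^1640=2624  1139^1641=1359
  1139^1642=2706  1139^1643=1713  1139^1644=506  1139^1645=1455  1139^1646=2391
  1139^1647=1812  1139^1648=285  1139^1649=2284  1139^1650=2890  1139^1651=1940
  1139^1652=3188  1139^1653=2416  1139^1654=380  1139^1655=830
Found 830 at exponent 1655.

1655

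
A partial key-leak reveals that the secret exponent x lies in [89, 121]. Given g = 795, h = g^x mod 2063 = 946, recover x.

98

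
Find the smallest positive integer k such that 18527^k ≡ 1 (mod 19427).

The order of 18527 must divide p − 1 = 19426 = 2 · 11 · 883.
Divisors: 1, 2, 11, 22, 883, 1766, 9713, 19426.
Check each in increasing order: 18527^1 ≡ 18527;  18527^2 ≡ 13493;  18527^11 ≡ 15495;  18527^22 ≡ 16159;  18527^883 ≡ 13848;  18527^1766 ≡ 3187;  18527^9713 ≡ 19426;  18527^19426 ≡ 1.
Smallest exponent giving 1 is 19426.

19426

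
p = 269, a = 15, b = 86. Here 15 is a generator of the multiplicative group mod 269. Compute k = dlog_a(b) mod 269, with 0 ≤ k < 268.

Baby-step giant-step with m = ceil(sqrt(268)) = 17.
Baby table (15^j mod 269 for j=0..16):
  0:1  1:15  2:225  3:147  4:53  5:257  6:89  7:259
  8:119  9:171  10:144  11:8  12:120  13:186  14:100  15:155
  16:173
Giant step factor: 15^(-17) ≡ 252 (mod 269).
Scan 86·252^i mod 269 for i = 0, 1, …:
  i=0: 86   i=1: 152   i=2: 106   i=3: 81
  i=4: 237   i=5: 6   i=6: 167   i=7: 120
Match at i=7, j=12: k = 7·17 + 12 = 131.

131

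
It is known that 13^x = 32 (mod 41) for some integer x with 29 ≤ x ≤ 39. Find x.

Compute 13^29 mod 41 = 34, then multiply by 13 repeatedly:
  13^29=34  13^30=32
Found 32 at exponent 30.

30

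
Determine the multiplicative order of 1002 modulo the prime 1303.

The order of 1002 must divide p − 1 = 1302 = 2 · 3 · 7 · 31.
Divisors: 1, 2, 3, 6, 7, 14, 21, 31, 42, 62, 93, 186, 217, 434, 651, 1302.
Check each in increasing order: 1002^1 ≡ 1002;  1002^2 ≡ 694;  1002^3 ≡ 889;  1002^6 ≡ 703;  1002^7 ≡ 786;  1002^14 ≡ 174;  1002^21 ≡ 1252;  1002^31 ≡ 596;  1002^42 ≡ 1298;  1002^62 ≡ 800;  1002^93 ≡ 1205;  1002^186 ≡ 483;  1002^217 ≡ 1208;  1002^434 ≡ 1207;  1002^651 ≡ 1302;  1002^1302 ≡ 1.
Smallest exponent giving 1 is 1302.

1302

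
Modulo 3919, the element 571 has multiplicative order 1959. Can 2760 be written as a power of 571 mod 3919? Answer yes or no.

2760 ∈ ⟨571⟩ iff 2760^1959 ≡ 1 (mod 3919), since |⟨571⟩| = 1959.
2760^1959 mod 3919 = 1.
Since 1 = 1, 2760 lies in the subgroup.

yes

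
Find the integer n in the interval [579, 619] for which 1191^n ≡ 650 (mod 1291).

Compute 1191^579 mod 1291 = 21, then multiply by 1191 repeatedly:
  1191^579=21  1191^580=482  1191^581=858  1191^582=697  1191^583=14
  1191^584=1182  1191^585=572  1191^586=895  1191^587=870  1191^588=788
  1191^589=1242  1191^590=1027  1191^591=580  1191^592=95  1191^593=828
  1191^594=1115  1191^595=817  1191^596=924  1191^597=552  1191^598=313
  1191^599=975  1191^600=616  1191^601=368  1191^602=639  1191^603=650
Found 650 at exponent 603.

603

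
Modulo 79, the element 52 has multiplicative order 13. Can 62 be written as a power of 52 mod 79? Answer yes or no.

yes

⟨52⟩ has order 13; its elements mod 79 are {1, 8, 10, 18, 21, 22, 38, 46, 52, 62, 64, 65, 67}.
62 is in this set.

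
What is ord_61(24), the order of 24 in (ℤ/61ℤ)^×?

20

The order of 24 must divide p − 1 = 60 = 2^2 · 3 · 5.
Divisors: 1, 2, 3, 4, 5, 6, 10, 12, 15, 20, 30, 60.
Check each in increasing order: 24^1 ≡ 24;  24^2 ≡ 27;  24^3 ≡ 38;  24^4 ≡ 58;  24^5 ≡ 50;  24^6 ≡ 41;  24^10 ≡ 60;  24^12 ≡ 34;  24^15 ≡ 11;  24^20 ≡ 1.
Smallest exponent giving 1 is 20.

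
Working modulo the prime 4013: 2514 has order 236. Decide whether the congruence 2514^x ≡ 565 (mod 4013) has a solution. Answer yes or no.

565 ∈ ⟨2514⟩ iff 565^236 ≡ 1 (mod 4013), since |⟨2514⟩| = 236.
565^236 mod 4013 = 1.
Since 1 = 1, 565 lies in the subgroup.

yes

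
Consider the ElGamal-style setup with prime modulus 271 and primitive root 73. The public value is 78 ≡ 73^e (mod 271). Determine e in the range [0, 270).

206

Baby-step giant-step with m = ceil(sqrt(270)) = 17.
Baby table (73^j mod 271 for j=0..16):
  0:1  1:73  2:180  3:132  4:151  5:183  6:80  7:149
  8:37  9:262  10:156  11:6  12:167  13:267  14:250  15:93
  16:14
Giant step factor: 73^(-17) ≡ 118 (mod 271).
Scan 78·118^i mod 271 for i = 0, 1, …:
  i=0: 78   i=1: 261   i=2: 175   i=3: 54
  i=4: 139   i=5: 142   i=6: 225   i=7: 263
  i=8: 140   i=9: 260   i=10: 57   i=11: 222
  i=12: 180
Match at i=12, j=2: e = 12·17 + 2 = 206.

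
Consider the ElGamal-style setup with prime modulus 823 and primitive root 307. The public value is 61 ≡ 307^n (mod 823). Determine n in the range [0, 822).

Baby-step giant-step with m = ceil(sqrt(822)) = 29.
Baby table (307^j mod 823 for j=0..28):
  0:1  1:307  2:427  3:232  4:446  5:304  6:329  7:597
  8:573  9:612  10:240  11:433  12:428  13:539  14:50  15:536
  16:775  17:78  18:79  19:386  20:813  21:222  22:668  23:149
  24:478  25:252  26:2  27:614  28:31
Giant step factor: 307^(-29) ≡ 243 (mod 823).
Scan 61·243^i mod 823 for i = 0, 1, …:
  i=0: 61   i=1: 9   i=2: 541   i=3: 606
  i=4: 764   i=5: 477   i=6: 691   i=7: 21
  i=8: 165   i=9: 591     …   i=22: 43
  i=23: 573
Match at i=23, j=8: n = 23·29 + 8 = 675.

675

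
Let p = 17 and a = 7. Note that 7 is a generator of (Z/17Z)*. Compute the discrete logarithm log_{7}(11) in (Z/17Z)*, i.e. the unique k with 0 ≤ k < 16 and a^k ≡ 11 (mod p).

5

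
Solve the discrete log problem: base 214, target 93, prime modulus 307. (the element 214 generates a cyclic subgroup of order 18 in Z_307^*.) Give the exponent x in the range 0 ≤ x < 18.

10

Successive powers of 214 modulo 307:
  214^0=1  214^1=214  214^2=53  214^3=290  214^4=46  214^5=20
  214^6=289  214^7=139  214^8=274  214^9=306  214^10=93
So 214^10 ≡ 93 (mod 307), giving x = 10.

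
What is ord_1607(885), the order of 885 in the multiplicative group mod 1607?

1606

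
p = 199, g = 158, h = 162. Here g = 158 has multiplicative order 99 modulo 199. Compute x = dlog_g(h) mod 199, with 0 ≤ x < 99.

22

Baby-step giant-step with m = ceil(sqrt(99)) = 10.
Baby table (158^j mod 199 for j=0..9):
  0:1  1:158  2:89  3:132  4:160  5:7  6:111  7:26
  8:128  9:125
Giant step factor: 158^(-10) ≡ 65 (mod 199).
Scan 162·65^i mod 199 for i = 0, 1, …:
  i=0: 162   i=1: 182   i=2: 89
Match at i=2, j=2: x = 2·10 + 2 = 22.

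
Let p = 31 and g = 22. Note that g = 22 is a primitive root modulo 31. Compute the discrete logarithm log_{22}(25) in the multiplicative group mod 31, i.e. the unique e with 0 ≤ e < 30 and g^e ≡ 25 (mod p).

Successive powers of 22 modulo 31:
  22^0=1  22^1=22  22^2=19  22^3=15  22^4=20  22^5=6
  22^6=8  22^7=21  22^8=28  22^9=27  22^10=5  22^11=17
  22^12=2  22^13=13  22^14=7  22^15=30  22^16=9  22^17=12
  22^18=16  22^19=11  22^20=25
So 22^20 ≡ 25 (mod 31), giving e = 20.

20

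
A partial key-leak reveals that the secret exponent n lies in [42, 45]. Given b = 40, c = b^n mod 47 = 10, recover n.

43

Compute 40^42 mod 47 = 12, then multiply by 40 repeatedly:
  40^42=12  40^43=10
Found 10 at exponent 43.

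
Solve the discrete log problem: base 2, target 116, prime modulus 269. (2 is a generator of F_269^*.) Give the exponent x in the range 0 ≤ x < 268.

Baby-step giant-step with m = ceil(sqrt(268)) = 17.
Baby table (2^j mod 269 for j=0..16):
  0:1  1:2  2:4  3:8  4:16  5:32  6:64  7:128
  8:256  9:243  10:217  11:165  12:61  13:122  14:244  15:219
  16:169
Giant step factor: 2^(-17) ≡ 39 (mod 269).
Scan 116·39^i mod 269 for i = 0, 1, …:
  i=0: 116   i=1: 220   i=2: 241   i=3: 253
  i=4: 183   i=5: 143   i=6: 197   i=7: 151
  i=8: 240   i=9: 214   i=10: 7   i=11: 4
Match at i=11, j=2: x = 11·17 + 2 = 189.

189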